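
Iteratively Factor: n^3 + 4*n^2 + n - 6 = (n + 2)*(n^2 + 2*n - 3) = (n + 2)*(n + 3)*(n - 1)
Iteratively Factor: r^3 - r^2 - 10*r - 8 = (r + 1)*(r^2 - 2*r - 8) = (r - 4)*(r + 1)*(r + 2)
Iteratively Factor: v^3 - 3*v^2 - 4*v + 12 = (v + 2)*(v^2 - 5*v + 6) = (v - 2)*(v + 2)*(v - 3)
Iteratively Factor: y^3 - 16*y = (y)*(y^2 - 16) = y*(y - 4)*(y + 4)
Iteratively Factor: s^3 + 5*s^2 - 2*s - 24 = (s - 2)*(s^2 + 7*s + 12) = (s - 2)*(s + 3)*(s + 4)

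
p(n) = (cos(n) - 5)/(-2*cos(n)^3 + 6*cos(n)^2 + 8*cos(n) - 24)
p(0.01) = 0.33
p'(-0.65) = 0.12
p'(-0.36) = 0.09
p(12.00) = 0.29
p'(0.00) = 0.00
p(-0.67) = 0.28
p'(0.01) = -0.00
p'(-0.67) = 0.12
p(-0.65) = 0.28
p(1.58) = 0.21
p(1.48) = 0.21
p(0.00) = 0.33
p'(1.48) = -0.04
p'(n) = (cos(n) - 5)*(-6*sin(n)*cos(n)^2 + 12*sin(n)*cos(n) + 8*sin(n))/(-2*cos(n)^3 + 6*cos(n)^2 + 8*cos(n) - 24)^2 - sin(n)/(-2*cos(n)^3 + 6*cos(n)^2 + 8*cos(n) - 24)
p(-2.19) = 0.21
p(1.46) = 0.21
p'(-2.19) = -0.04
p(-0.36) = 0.32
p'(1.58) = -0.03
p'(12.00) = 0.12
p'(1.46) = -0.04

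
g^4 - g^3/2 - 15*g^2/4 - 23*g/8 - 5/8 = (g - 5/2)*(g + 1/2)^2*(g + 1)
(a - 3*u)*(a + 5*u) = a^2 + 2*a*u - 15*u^2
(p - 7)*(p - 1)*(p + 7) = p^3 - p^2 - 49*p + 49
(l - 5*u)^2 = l^2 - 10*l*u + 25*u^2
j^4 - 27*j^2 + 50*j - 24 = (j - 4)*(j - 1)^2*(j + 6)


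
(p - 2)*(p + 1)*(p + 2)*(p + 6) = p^4 + 7*p^3 + 2*p^2 - 28*p - 24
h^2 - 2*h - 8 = (h - 4)*(h + 2)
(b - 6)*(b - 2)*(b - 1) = b^3 - 9*b^2 + 20*b - 12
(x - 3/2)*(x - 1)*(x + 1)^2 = x^4 - x^3/2 - 5*x^2/2 + x/2 + 3/2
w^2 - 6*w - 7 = (w - 7)*(w + 1)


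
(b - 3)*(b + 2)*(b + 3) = b^3 + 2*b^2 - 9*b - 18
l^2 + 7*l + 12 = (l + 3)*(l + 4)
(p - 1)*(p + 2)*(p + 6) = p^3 + 7*p^2 + 4*p - 12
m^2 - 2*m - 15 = (m - 5)*(m + 3)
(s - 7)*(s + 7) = s^2 - 49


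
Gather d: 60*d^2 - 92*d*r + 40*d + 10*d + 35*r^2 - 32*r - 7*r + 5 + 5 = 60*d^2 + d*(50 - 92*r) + 35*r^2 - 39*r + 10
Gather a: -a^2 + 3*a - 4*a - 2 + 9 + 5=-a^2 - a + 12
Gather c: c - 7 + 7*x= c + 7*x - 7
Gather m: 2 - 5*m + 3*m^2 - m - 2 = 3*m^2 - 6*m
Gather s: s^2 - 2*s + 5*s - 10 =s^2 + 3*s - 10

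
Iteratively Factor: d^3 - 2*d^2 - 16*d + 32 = (d - 2)*(d^2 - 16) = (d - 2)*(d + 4)*(d - 4)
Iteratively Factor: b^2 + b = (b)*(b + 1)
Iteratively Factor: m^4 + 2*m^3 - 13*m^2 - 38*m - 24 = (m + 3)*(m^3 - m^2 - 10*m - 8) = (m - 4)*(m + 3)*(m^2 + 3*m + 2) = (m - 4)*(m + 1)*(m + 3)*(m + 2)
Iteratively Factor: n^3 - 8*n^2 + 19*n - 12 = (n - 4)*(n^2 - 4*n + 3) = (n - 4)*(n - 3)*(n - 1)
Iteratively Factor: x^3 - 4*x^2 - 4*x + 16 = (x - 2)*(x^2 - 2*x - 8) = (x - 4)*(x - 2)*(x + 2)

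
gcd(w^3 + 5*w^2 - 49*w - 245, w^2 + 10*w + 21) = w + 7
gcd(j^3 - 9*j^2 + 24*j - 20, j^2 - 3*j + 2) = j - 2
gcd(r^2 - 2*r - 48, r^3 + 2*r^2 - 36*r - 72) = r + 6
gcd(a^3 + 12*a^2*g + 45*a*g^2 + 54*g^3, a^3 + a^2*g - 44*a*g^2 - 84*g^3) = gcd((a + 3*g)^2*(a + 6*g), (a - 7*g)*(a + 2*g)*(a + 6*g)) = a + 6*g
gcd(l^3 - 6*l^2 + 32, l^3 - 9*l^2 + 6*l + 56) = l^2 - 2*l - 8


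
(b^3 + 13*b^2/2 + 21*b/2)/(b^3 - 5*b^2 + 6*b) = (2*b^2 + 13*b + 21)/(2*(b^2 - 5*b + 6))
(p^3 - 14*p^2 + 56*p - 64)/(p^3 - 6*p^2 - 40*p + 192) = (p - 2)/(p + 6)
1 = 1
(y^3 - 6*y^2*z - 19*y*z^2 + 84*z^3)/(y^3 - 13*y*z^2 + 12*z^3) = (y - 7*z)/(y - z)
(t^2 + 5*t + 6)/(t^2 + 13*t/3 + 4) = 3*(t + 2)/(3*t + 4)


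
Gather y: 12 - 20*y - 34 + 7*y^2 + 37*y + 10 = 7*y^2 + 17*y - 12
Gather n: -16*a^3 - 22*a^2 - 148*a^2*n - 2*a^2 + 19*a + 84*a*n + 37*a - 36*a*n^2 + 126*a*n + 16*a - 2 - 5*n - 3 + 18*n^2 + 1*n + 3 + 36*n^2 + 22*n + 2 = -16*a^3 - 24*a^2 + 72*a + n^2*(54 - 36*a) + n*(-148*a^2 + 210*a + 18)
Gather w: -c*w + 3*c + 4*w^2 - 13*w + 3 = 3*c + 4*w^2 + w*(-c - 13) + 3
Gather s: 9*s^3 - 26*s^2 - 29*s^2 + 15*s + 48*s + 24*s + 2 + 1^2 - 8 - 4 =9*s^3 - 55*s^2 + 87*s - 9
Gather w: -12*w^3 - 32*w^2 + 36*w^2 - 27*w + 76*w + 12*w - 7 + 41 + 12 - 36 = -12*w^3 + 4*w^2 + 61*w + 10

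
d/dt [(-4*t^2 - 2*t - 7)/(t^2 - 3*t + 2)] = (14*t^2 - 2*t - 25)/(t^4 - 6*t^3 + 13*t^2 - 12*t + 4)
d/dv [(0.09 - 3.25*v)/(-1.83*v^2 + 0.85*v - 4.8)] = (-5.9475*v^2 + 0.3294*v + 15.5235)/(3.3489*v^4 - 3.111*v^3 + 18.2905*v^2 - 8.16*v + 23.04)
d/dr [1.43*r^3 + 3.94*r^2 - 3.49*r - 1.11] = 4.29*r^2 + 7.88*r - 3.49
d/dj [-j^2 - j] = -2*j - 1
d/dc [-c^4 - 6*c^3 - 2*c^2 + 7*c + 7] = -4*c^3 - 18*c^2 - 4*c + 7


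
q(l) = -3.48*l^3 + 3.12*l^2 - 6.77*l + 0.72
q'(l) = -10.44*l^2 + 6.24*l - 6.77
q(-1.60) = 33.79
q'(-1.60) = -43.48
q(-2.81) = 121.59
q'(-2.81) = -106.74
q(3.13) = -96.62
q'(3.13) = -89.52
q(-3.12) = 157.91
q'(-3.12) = -127.87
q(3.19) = -102.09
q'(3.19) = -93.10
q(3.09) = -93.08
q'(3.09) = -87.17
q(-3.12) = 157.91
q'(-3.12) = -127.87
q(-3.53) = 216.57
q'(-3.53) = -158.89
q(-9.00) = 2851.29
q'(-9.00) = -908.57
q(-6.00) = 905.34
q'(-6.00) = -420.05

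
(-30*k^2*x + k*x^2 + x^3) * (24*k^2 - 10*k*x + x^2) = -720*k^4*x + 324*k^3*x^2 - 16*k^2*x^3 - 9*k*x^4 + x^5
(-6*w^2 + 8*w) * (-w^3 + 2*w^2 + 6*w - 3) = 6*w^5 - 20*w^4 - 20*w^3 + 66*w^2 - 24*w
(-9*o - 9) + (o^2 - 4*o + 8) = o^2 - 13*o - 1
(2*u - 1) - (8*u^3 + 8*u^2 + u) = -8*u^3 - 8*u^2 + u - 1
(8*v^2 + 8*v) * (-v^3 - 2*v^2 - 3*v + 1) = -8*v^5 - 24*v^4 - 40*v^3 - 16*v^2 + 8*v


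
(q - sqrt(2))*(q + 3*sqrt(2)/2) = q^2 + sqrt(2)*q/2 - 3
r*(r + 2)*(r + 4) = r^3 + 6*r^2 + 8*r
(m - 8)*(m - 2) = m^2 - 10*m + 16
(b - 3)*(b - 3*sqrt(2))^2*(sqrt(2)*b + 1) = sqrt(2)*b^4 - 11*b^3 - 3*sqrt(2)*b^3 + 12*sqrt(2)*b^2 + 33*b^2 - 36*sqrt(2)*b + 18*b - 54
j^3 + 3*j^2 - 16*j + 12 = (j - 2)*(j - 1)*(j + 6)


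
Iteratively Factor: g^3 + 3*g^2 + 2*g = (g + 1)*(g^2 + 2*g) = (g + 1)*(g + 2)*(g)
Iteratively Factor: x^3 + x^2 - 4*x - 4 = (x + 1)*(x^2 - 4) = (x + 1)*(x + 2)*(x - 2)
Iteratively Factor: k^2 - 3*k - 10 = (k - 5)*(k + 2)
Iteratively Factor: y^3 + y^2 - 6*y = (y + 3)*(y^2 - 2*y) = (y - 2)*(y + 3)*(y)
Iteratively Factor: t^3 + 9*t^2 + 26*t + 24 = (t + 2)*(t^2 + 7*t + 12) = (t + 2)*(t + 3)*(t + 4)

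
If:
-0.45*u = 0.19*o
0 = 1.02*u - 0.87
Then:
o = -2.02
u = 0.85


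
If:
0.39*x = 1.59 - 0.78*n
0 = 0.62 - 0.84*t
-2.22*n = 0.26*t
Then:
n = -0.09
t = 0.74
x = 4.25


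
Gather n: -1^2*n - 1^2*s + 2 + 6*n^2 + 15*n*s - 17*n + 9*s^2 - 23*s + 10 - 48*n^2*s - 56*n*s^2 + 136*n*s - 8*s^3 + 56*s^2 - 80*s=n^2*(6 - 48*s) + n*(-56*s^2 + 151*s - 18) - 8*s^3 + 65*s^2 - 104*s + 12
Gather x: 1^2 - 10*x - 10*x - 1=-20*x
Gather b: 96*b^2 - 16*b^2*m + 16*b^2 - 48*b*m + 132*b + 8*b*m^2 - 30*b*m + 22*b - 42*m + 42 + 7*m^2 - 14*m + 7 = b^2*(112 - 16*m) + b*(8*m^2 - 78*m + 154) + 7*m^2 - 56*m + 49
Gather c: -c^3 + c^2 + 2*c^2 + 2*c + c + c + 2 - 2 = -c^3 + 3*c^2 + 4*c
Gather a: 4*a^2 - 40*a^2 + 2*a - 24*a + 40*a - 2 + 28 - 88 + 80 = -36*a^2 + 18*a + 18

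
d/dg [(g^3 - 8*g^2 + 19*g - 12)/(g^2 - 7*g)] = (g^4 - 14*g^3 + 37*g^2 + 24*g - 84)/(g^2*(g^2 - 14*g + 49))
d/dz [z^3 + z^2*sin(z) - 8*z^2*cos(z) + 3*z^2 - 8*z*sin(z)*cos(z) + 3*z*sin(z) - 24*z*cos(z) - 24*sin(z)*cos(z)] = 8*z^2*sin(z) + z^2*cos(z) + 3*z^2 + 26*z*sin(z) - 13*z*cos(z) - 8*z*cos(2*z) + 6*z + 3*sin(z) - 4*sin(2*z) - 24*cos(z) - 24*cos(2*z)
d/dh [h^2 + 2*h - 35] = 2*h + 2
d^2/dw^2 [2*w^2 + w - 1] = 4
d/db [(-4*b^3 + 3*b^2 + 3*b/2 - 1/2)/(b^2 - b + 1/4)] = 2*(-16*b^3 + 24*b^2 - 18*b + 1)/(8*b^3 - 12*b^2 + 6*b - 1)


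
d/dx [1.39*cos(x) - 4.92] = -1.39*sin(x)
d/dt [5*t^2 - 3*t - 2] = 10*t - 3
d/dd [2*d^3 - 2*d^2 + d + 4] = 6*d^2 - 4*d + 1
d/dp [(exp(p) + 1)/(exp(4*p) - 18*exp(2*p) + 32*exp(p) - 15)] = (-4*(exp(p) + 1)*(exp(3*p) - 9*exp(p) + 8) + exp(4*p) - 18*exp(2*p) + 32*exp(p) - 15)*exp(p)/(exp(4*p) - 18*exp(2*p) + 32*exp(p) - 15)^2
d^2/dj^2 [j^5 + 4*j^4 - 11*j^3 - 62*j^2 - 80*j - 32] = 20*j^3 + 48*j^2 - 66*j - 124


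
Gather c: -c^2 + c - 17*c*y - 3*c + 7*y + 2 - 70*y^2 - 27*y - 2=-c^2 + c*(-17*y - 2) - 70*y^2 - 20*y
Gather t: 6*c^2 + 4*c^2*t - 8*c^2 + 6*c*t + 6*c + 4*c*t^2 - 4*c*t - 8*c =-2*c^2 + 4*c*t^2 - 2*c + t*(4*c^2 + 2*c)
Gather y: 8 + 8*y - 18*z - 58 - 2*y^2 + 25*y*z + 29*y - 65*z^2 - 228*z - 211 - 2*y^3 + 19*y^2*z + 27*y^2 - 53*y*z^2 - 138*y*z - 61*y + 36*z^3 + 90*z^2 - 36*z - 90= -2*y^3 + y^2*(19*z + 25) + y*(-53*z^2 - 113*z - 24) + 36*z^3 + 25*z^2 - 282*z - 351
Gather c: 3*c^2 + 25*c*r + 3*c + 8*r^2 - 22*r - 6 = 3*c^2 + c*(25*r + 3) + 8*r^2 - 22*r - 6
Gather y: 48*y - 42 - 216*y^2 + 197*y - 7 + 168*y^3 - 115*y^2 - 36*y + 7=168*y^3 - 331*y^2 + 209*y - 42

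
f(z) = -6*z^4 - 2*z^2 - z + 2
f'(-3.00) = 659.00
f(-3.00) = -499.00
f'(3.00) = -661.00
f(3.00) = -505.00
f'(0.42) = -4.46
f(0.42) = 1.04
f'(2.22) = -272.47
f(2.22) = -155.81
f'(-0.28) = 0.65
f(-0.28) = 2.09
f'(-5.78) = 4656.53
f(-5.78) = -6755.76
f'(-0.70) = 10.03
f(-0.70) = 0.28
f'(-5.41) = 3820.81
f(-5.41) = -5190.86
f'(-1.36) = 64.81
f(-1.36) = -20.87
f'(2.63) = -448.11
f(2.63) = -301.52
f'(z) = -24*z^3 - 4*z - 1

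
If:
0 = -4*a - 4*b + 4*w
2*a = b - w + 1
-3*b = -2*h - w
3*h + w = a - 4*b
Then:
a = 1/3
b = 1/16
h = -5/48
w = 19/48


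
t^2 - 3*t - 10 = (t - 5)*(t + 2)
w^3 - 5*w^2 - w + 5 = (w - 5)*(w - 1)*(w + 1)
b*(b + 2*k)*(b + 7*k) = b^3 + 9*b^2*k + 14*b*k^2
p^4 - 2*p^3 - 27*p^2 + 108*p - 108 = (p - 3)^2*(p - 2)*(p + 6)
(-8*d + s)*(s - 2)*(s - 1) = -8*d*s^2 + 24*d*s - 16*d + s^3 - 3*s^2 + 2*s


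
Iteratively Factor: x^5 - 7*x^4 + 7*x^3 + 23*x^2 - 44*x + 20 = (x + 2)*(x^4 - 9*x^3 + 25*x^2 - 27*x + 10) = (x - 2)*(x + 2)*(x^3 - 7*x^2 + 11*x - 5) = (x - 2)*(x - 1)*(x + 2)*(x^2 - 6*x + 5) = (x - 5)*(x - 2)*(x - 1)*(x + 2)*(x - 1)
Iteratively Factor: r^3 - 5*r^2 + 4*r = (r - 4)*(r^2 - r) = r*(r - 4)*(r - 1)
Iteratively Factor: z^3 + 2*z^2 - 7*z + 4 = (z - 1)*(z^2 + 3*z - 4) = (z - 1)*(z + 4)*(z - 1)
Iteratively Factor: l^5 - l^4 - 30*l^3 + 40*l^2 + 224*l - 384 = (l - 3)*(l^4 + 2*l^3 - 24*l^2 - 32*l + 128) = (l - 3)*(l - 2)*(l^3 + 4*l^2 - 16*l - 64) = (l - 4)*(l - 3)*(l - 2)*(l^2 + 8*l + 16) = (l - 4)*(l - 3)*(l - 2)*(l + 4)*(l + 4)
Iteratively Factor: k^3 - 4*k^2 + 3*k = (k)*(k^2 - 4*k + 3) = k*(k - 3)*(k - 1)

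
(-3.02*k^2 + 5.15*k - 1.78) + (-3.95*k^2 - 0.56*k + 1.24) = -6.97*k^2 + 4.59*k - 0.54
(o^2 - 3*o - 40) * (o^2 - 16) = o^4 - 3*o^3 - 56*o^2 + 48*o + 640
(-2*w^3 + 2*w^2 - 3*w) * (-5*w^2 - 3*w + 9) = 10*w^5 - 4*w^4 - 9*w^3 + 27*w^2 - 27*w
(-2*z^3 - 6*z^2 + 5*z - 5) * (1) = -2*z^3 - 6*z^2 + 5*z - 5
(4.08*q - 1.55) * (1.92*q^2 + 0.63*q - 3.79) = 7.8336*q^3 - 0.4056*q^2 - 16.4397*q + 5.8745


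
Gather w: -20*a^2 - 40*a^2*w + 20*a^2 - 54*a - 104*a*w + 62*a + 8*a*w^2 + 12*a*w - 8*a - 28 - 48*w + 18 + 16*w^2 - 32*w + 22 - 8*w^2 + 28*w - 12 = w^2*(8*a + 8) + w*(-40*a^2 - 92*a - 52)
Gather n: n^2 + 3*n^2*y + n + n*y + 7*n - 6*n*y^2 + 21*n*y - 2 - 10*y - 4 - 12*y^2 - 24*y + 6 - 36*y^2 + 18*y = n^2*(3*y + 1) + n*(-6*y^2 + 22*y + 8) - 48*y^2 - 16*y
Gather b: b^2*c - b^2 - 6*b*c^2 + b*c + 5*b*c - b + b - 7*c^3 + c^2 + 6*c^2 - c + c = b^2*(c - 1) + b*(-6*c^2 + 6*c) - 7*c^3 + 7*c^2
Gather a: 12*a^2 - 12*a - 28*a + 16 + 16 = 12*a^2 - 40*a + 32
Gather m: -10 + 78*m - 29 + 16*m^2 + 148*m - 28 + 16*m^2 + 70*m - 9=32*m^2 + 296*m - 76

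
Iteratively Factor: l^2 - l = (l)*(l - 1)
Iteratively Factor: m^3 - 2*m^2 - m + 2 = (m + 1)*(m^2 - 3*m + 2) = (m - 2)*(m + 1)*(m - 1)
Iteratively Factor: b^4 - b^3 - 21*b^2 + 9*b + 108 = (b + 3)*(b^3 - 4*b^2 - 9*b + 36) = (b + 3)^2*(b^2 - 7*b + 12) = (b - 3)*(b + 3)^2*(b - 4)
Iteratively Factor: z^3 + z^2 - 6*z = (z + 3)*(z^2 - 2*z) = (z - 2)*(z + 3)*(z)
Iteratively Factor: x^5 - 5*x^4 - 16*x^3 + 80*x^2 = (x - 5)*(x^4 - 16*x^2) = (x - 5)*(x + 4)*(x^3 - 4*x^2) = x*(x - 5)*(x + 4)*(x^2 - 4*x) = x*(x - 5)*(x - 4)*(x + 4)*(x)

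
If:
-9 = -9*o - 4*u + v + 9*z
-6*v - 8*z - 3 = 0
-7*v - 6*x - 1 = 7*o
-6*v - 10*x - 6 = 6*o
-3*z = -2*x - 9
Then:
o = 147/34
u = -109/34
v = -121/34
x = -18/17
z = 39/17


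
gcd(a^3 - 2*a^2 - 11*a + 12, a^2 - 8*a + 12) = 1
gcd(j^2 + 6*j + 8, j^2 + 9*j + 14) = j + 2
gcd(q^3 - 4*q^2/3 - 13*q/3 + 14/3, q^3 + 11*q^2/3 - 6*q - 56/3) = q^2 - q/3 - 14/3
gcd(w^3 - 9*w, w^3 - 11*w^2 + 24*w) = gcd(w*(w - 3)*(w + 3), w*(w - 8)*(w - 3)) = w^2 - 3*w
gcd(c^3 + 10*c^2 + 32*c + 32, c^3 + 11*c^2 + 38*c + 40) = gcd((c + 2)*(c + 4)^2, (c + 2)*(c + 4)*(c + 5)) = c^2 + 6*c + 8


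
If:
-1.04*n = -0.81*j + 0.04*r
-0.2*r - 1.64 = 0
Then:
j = 1.28395061728395*n - 0.404938271604938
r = -8.20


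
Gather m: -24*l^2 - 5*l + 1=-24*l^2 - 5*l + 1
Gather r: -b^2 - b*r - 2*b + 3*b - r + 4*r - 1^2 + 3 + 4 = -b^2 + b + r*(3 - b) + 6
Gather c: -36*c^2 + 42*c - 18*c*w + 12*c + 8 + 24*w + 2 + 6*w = -36*c^2 + c*(54 - 18*w) + 30*w + 10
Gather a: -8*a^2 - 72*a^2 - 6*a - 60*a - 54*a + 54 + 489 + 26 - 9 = -80*a^2 - 120*a + 560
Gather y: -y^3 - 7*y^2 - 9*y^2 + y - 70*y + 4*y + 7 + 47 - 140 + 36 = -y^3 - 16*y^2 - 65*y - 50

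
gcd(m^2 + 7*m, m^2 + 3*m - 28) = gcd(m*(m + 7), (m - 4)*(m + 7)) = m + 7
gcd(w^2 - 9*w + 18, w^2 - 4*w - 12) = w - 6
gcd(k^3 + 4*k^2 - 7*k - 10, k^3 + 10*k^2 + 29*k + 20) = k^2 + 6*k + 5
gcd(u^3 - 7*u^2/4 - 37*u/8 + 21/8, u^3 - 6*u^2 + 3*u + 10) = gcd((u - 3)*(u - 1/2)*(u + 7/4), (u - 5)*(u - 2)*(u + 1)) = 1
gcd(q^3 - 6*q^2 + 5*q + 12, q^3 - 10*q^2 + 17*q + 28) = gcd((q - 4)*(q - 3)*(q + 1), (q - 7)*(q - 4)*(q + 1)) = q^2 - 3*q - 4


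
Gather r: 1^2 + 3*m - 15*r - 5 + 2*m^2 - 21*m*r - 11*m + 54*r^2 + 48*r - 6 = 2*m^2 - 8*m + 54*r^2 + r*(33 - 21*m) - 10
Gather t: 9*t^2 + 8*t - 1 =9*t^2 + 8*t - 1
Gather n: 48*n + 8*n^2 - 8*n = 8*n^2 + 40*n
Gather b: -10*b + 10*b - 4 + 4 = 0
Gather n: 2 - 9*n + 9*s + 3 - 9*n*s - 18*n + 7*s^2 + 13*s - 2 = n*(-9*s - 27) + 7*s^2 + 22*s + 3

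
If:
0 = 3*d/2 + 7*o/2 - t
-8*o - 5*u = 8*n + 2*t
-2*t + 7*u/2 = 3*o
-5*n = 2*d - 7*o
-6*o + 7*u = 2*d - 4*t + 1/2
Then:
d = 109/1564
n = -59/1564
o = -11/1564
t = 125/1564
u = 31/782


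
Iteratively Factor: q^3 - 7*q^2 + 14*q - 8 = (q - 4)*(q^2 - 3*q + 2) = (q - 4)*(q - 2)*(q - 1)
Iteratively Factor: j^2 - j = (j)*(j - 1)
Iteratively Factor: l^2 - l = (l)*(l - 1)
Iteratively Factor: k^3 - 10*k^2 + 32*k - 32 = (k - 2)*(k^2 - 8*k + 16) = (k - 4)*(k - 2)*(k - 4)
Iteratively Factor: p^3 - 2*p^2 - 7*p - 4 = (p + 1)*(p^2 - 3*p - 4) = (p - 4)*(p + 1)*(p + 1)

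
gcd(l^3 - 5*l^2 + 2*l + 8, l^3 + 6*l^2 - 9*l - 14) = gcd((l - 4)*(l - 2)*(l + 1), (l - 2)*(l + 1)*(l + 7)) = l^2 - l - 2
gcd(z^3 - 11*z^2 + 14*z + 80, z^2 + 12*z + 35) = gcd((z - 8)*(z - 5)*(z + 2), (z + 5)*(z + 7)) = 1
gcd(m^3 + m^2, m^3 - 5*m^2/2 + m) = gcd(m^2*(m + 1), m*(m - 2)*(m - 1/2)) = m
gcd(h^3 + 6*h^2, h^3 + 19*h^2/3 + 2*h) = h^2 + 6*h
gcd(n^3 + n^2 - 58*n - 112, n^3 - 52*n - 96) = n^2 - 6*n - 16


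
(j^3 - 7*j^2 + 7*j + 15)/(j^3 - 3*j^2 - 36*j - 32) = (j^2 - 8*j + 15)/(j^2 - 4*j - 32)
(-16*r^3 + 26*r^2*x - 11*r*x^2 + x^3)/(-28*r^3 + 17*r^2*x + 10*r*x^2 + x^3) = (16*r^2 - 10*r*x + x^2)/(28*r^2 + 11*r*x + x^2)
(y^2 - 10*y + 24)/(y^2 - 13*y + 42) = (y - 4)/(y - 7)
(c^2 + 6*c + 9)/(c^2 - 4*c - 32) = (c^2 + 6*c + 9)/(c^2 - 4*c - 32)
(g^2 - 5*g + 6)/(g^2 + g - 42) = (g^2 - 5*g + 6)/(g^2 + g - 42)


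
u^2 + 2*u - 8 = (u - 2)*(u + 4)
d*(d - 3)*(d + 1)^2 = d^4 - d^3 - 5*d^2 - 3*d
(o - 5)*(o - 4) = o^2 - 9*o + 20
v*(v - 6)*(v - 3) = v^3 - 9*v^2 + 18*v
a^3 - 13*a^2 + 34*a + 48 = (a - 8)*(a - 6)*(a + 1)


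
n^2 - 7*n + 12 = (n - 4)*(n - 3)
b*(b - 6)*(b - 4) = b^3 - 10*b^2 + 24*b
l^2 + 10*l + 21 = (l + 3)*(l + 7)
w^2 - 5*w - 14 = (w - 7)*(w + 2)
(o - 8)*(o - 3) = o^2 - 11*o + 24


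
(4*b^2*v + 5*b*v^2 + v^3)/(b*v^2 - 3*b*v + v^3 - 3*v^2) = (4*b + v)/(v - 3)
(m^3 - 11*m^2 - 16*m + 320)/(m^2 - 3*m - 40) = m - 8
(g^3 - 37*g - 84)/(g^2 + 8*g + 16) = (g^2 - 4*g - 21)/(g + 4)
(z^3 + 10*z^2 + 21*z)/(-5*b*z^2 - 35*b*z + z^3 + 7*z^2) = (z + 3)/(-5*b + z)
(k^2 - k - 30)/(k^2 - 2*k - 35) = (k - 6)/(k - 7)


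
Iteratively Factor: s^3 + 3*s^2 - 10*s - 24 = (s - 3)*(s^2 + 6*s + 8) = (s - 3)*(s + 2)*(s + 4)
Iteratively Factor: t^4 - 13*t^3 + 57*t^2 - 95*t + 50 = (t - 5)*(t^3 - 8*t^2 + 17*t - 10) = (t - 5)^2*(t^2 - 3*t + 2) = (t - 5)^2*(t - 1)*(t - 2)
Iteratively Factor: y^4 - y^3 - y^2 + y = (y)*(y^3 - y^2 - y + 1) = y*(y - 1)*(y^2 - 1) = y*(y - 1)*(y + 1)*(y - 1)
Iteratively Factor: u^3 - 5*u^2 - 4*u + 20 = (u - 5)*(u^2 - 4) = (u - 5)*(u - 2)*(u + 2)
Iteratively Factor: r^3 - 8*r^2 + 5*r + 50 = (r + 2)*(r^2 - 10*r + 25) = (r - 5)*(r + 2)*(r - 5)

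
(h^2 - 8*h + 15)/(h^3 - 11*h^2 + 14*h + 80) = (h - 3)/(h^2 - 6*h - 16)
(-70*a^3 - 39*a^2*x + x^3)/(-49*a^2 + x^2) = (10*a^2 + 7*a*x + x^2)/(7*a + x)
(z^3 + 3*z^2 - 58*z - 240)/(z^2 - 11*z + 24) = (z^2 + 11*z + 30)/(z - 3)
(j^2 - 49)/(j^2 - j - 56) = (j - 7)/(j - 8)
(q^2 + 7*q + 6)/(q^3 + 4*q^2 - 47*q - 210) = (q + 1)/(q^2 - 2*q - 35)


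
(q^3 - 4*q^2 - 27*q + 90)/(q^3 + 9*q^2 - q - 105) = (q - 6)/(q + 7)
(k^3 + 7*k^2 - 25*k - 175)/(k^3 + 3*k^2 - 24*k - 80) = (k^2 + 12*k + 35)/(k^2 + 8*k + 16)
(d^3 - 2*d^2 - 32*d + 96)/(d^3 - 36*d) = (d^2 - 8*d + 16)/(d*(d - 6))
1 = 1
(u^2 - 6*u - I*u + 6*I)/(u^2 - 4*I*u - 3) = (u - 6)/(u - 3*I)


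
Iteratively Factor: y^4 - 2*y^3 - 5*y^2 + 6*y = (y - 1)*(y^3 - y^2 - 6*y) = (y - 1)*(y + 2)*(y^2 - 3*y) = y*(y - 1)*(y + 2)*(y - 3)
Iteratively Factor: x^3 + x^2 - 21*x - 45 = (x - 5)*(x^2 + 6*x + 9) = (x - 5)*(x + 3)*(x + 3)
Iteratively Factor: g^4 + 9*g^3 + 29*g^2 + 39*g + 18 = (g + 2)*(g^3 + 7*g^2 + 15*g + 9) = (g + 1)*(g + 2)*(g^2 + 6*g + 9) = (g + 1)*(g + 2)*(g + 3)*(g + 3)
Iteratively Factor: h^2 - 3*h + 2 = (h - 1)*(h - 2)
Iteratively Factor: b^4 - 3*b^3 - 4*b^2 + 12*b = (b)*(b^3 - 3*b^2 - 4*b + 12) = b*(b - 3)*(b^2 - 4) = b*(b - 3)*(b + 2)*(b - 2)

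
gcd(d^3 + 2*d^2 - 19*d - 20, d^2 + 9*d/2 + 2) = 1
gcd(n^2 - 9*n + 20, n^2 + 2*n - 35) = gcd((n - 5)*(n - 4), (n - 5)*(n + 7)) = n - 5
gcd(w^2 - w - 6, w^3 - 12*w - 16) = w + 2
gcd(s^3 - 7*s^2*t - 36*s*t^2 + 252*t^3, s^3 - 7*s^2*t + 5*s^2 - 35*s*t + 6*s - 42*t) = s - 7*t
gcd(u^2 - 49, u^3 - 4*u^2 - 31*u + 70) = u - 7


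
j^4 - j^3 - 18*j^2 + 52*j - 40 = (j - 2)^3*(j + 5)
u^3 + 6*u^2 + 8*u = u*(u + 2)*(u + 4)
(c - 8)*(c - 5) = c^2 - 13*c + 40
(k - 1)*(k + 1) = k^2 - 1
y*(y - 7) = y^2 - 7*y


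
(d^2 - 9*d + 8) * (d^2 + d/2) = d^4 - 17*d^3/2 + 7*d^2/2 + 4*d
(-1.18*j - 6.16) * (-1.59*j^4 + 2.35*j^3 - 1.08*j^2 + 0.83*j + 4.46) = 1.8762*j^5 + 7.0214*j^4 - 13.2016*j^3 + 5.6734*j^2 - 10.3756*j - 27.4736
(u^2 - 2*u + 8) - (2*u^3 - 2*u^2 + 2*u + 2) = -2*u^3 + 3*u^2 - 4*u + 6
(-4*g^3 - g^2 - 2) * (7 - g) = 4*g^4 - 27*g^3 - 7*g^2 + 2*g - 14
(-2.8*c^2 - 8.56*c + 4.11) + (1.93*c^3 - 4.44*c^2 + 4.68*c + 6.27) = 1.93*c^3 - 7.24*c^2 - 3.88*c + 10.38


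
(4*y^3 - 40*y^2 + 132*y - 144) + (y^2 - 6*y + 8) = 4*y^3 - 39*y^2 + 126*y - 136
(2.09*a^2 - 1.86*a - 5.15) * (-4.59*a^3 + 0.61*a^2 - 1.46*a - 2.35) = -9.5931*a^5 + 9.8123*a^4 + 19.4525*a^3 - 5.3374*a^2 + 11.89*a + 12.1025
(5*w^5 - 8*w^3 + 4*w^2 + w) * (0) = 0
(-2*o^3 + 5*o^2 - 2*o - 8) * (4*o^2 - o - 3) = -8*o^5 + 22*o^4 - 7*o^3 - 45*o^2 + 14*o + 24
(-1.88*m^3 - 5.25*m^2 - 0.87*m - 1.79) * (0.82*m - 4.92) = -1.5416*m^4 + 4.9446*m^3 + 25.1166*m^2 + 2.8126*m + 8.8068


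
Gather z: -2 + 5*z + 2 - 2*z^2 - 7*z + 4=-2*z^2 - 2*z + 4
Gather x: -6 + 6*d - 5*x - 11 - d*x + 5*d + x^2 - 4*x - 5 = 11*d + x^2 + x*(-d - 9) - 22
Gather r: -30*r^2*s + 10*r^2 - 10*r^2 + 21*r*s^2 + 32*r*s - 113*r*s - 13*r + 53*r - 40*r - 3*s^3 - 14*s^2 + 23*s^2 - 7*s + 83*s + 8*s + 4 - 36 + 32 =-30*r^2*s + r*(21*s^2 - 81*s) - 3*s^3 + 9*s^2 + 84*s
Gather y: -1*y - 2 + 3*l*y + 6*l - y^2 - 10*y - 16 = 6*l - y^2 + y*(3*l - 11) - 18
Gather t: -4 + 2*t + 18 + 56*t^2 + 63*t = 56*t^2 + 65*t + 14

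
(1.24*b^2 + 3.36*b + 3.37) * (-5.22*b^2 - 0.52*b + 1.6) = -6.4728*b^4 - 18.184*b^3 - 17.3546*b^2 + 3.6236*b + 5.392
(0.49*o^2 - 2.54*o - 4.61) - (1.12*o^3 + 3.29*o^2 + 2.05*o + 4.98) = -1.12*o^3 - 2.8*o^2 - 4.59*o - 9.59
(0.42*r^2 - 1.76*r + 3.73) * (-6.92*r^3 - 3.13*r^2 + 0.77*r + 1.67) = -2.9064*r^5 + 10.8646*r^4 - 19.9794*r^3 - 12.3287*r^2 - 0.0670999999999999*r + 6.2291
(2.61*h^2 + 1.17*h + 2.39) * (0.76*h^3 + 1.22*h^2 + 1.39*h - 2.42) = 1.9836*h^5 + 4.0734*h^4 + 6.8717*h^3 - 1.7741*h^2 + 0.4907*h - 5.7838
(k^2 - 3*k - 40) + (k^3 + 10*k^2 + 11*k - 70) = k^3 + 11*k^2 + 8*k - 110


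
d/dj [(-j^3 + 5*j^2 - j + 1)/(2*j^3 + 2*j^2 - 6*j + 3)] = (-12*j^4 + 16*j^3 - 43*j^2 + 26*j + 3)/(4*j^6 + 8*j^5 - 20*j^4 - 12*j^3 + 48*j^2 - 36*j + 9)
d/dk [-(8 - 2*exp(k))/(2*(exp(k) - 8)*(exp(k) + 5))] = (-exp(2*k) + 8*exp(k) - 52)*exp(k)/(exp(4*k) - 6*exp(3*k) - 71*exp(2*k) + 240*exp(k) + 1600)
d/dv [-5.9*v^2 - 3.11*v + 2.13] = -11.8*v - 3.11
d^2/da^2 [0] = 0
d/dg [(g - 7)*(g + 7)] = 2*g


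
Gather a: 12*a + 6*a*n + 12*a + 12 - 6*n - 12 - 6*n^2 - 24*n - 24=a*(6*n + 24) - 6*n^2 - 30*n - 24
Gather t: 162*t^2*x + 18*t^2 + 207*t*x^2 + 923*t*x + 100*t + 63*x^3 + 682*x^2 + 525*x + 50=t^2*(162*x + 18) + t*(207*x^2 + 923*x + 100) + 63*x^3 + 682*x^2 + 525*x + 50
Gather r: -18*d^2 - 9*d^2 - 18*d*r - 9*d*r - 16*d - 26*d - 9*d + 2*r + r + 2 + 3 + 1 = -27*d^2 - 51*d + r*(3 - 27*d) + 6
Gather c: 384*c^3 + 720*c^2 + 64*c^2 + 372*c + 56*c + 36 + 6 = 384*c^3 + 784*c^2 + 428*c + 42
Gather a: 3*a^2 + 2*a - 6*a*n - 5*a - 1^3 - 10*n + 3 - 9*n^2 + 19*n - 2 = 3*a^2 + a*(-6*n - 3) - 9*n^2 + 9*n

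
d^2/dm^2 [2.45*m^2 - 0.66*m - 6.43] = 4.90000000000000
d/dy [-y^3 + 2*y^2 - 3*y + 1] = -3*y^2 + 4*y - 3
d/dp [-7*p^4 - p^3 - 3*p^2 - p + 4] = -28*p^3 - 3*p^2 - 6*p - 1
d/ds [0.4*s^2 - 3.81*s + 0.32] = 0.8*s - 3.81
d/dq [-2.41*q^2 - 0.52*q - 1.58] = -4.82*q - 0.52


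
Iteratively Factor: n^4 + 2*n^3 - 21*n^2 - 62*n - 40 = (n - 5)*(n^3 + 7*n^2 + 14*n + 8) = (n - 5)*(n + 1)*(n^2 + 6*n + 8) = (n - 5)*(n + 1)*(n + 2)*(n + 4)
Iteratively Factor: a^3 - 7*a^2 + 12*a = (a - 3)*(a^2 - 4*a) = a*(a - 3)*(a - 4)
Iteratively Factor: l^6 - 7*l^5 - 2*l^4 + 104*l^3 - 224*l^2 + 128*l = (l - 2)*(l^5 - 5*l^4 - 12*l^3 + 80*l^2 - 64*l) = l*(l - 2)*(l^4 - 5*l^3 - 12*l^2 + 80*l - 64) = l*(l - 2)*(l + 4)*(l^3 - 9*l^2 + 24*l - 16) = l*(l - 4)*(l - 2)*(l + 4)*(l^2 - 5*l + 4) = l*(l - 4)*(l - 2)*(l - 1)*(l + 4)*(l - 4)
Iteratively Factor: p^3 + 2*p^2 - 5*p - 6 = (p + 3)*(p^2 - p - 2) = (p + 1)*(p + 3)*(p - 2)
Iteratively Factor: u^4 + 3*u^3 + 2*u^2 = (u + 1)*(u^3 + 2*u^2) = (u + 1)*(u + 2)*(u^2) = u*(u + 1)*(u + 2)*(u)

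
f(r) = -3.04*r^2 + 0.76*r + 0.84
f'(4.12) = -24.29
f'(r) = 0.76 - 6.08*r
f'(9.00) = -53.96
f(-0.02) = 0.82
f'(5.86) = -34.87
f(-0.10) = 0.73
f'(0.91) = -4.77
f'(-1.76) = 11.46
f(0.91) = -0.99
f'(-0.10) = 1.37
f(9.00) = -238.56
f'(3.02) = -17.60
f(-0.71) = -1.23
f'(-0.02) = 0.88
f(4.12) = -47.63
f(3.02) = -24.59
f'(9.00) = -53.96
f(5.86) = -99.10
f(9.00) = -238.56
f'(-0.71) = 5.08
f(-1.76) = -9.91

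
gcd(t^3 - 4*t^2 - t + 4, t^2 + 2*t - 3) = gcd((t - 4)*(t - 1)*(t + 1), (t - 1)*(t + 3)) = t - 1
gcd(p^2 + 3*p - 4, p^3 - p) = p - 1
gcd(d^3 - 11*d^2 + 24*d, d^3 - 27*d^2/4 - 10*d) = d^2 - 8*d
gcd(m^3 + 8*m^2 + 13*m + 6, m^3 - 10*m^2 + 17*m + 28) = m + 1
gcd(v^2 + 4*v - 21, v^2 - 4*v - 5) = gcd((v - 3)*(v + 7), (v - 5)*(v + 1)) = 1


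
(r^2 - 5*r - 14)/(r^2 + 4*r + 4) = (r - 7)/(r + 2)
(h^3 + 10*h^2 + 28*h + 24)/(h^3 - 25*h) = (h^3 + 10*h^2 + 28*h + 24)/(h*(h^2 - 25))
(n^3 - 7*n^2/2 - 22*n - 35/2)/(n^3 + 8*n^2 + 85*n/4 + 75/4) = 2*(n^2 - 6*n - 7)/(2*n^2 + 11*n + 15)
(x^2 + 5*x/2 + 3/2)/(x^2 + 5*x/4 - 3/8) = 4*(x + 1)/(4*x - 1)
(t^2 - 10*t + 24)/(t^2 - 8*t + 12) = (t - 4)/(t - 2)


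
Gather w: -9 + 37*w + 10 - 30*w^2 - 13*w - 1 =-30*w^2 + 24*w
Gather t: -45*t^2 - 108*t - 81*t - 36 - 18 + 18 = -45*t^2 - 189*t - 36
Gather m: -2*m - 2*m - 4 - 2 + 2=-4*m - 4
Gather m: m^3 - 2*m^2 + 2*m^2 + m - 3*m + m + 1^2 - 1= m^3 - m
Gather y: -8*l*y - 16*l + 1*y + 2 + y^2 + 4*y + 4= -16*l + y^2 + y*(5 - 8*l) + 6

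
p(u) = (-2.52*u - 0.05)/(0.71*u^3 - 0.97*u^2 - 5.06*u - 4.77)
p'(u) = (-2.52*u - 0.05)*(-2.13*u^2 + 1.94*u + 5.06)/(0.71*u^3 - 0.97*u^2 - 5.06*u - 4.77)^2 - 2.52/(0.71*u^3 - 0.97*u^2 - 5.06*u - 4.77)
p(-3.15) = -0.38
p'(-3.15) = -0.29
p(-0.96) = -1.65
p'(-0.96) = 3.18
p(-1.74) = -1.64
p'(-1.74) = -2.00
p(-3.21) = -0.37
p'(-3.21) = -0.27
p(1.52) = 0.32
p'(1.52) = 0.13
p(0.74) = 0.22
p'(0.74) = 0.15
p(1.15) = 0.27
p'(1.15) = 0.12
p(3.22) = 1.10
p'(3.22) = 1.94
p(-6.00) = -0.09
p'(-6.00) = -0.03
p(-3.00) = -0.43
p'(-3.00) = -0.35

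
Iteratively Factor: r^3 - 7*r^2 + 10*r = (r - 2)*(r^2 - 5*r) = r*(r - 2)*(r - 5)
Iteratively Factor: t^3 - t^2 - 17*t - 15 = (t + 1)*(t^2 - 2*t - 15) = (t - 5)*(t + 1)*(t + 3)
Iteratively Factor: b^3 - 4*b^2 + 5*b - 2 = (b - 2)*(b^2 - 2*b + 1) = (b - 2)*(b - 1)*(b - 1)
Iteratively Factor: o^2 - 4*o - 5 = (o - 5)*(o + 1)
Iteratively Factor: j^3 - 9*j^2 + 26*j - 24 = (j - 2)*(j^2 - 7*j + 12) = (j - 3)*(j - 2)*(j - 4)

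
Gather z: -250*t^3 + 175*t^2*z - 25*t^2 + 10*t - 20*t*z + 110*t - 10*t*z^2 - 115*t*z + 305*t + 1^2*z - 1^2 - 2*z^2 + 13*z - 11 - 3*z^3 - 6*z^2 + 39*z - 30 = -250*t^3 - 25*t^2 + 425*t - 3*z^3 + z^2*(-10*t - 8) + z*(175*t^2 - 135*t + 53) - 42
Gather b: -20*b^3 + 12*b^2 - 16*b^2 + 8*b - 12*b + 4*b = -20*b^3 - 4*b^2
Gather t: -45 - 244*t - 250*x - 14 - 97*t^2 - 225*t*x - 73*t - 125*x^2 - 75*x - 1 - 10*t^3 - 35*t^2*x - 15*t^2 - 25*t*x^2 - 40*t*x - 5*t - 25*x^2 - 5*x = -10*t^3 + t^2*(-35*x - 112) + t*(-25*x^2 - 265*x - 322) - 150*x^2 - 330*x - 60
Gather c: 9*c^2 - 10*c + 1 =9*c^2 - 10*c + 1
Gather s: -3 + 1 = -2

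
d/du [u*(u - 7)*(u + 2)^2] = 4*u^3 - 9*u^2 - 48*u - 28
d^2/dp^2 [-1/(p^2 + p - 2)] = 2*(p^2 + p - (2*p + 1)^2 - 2)/(p^2 + p - 2)^3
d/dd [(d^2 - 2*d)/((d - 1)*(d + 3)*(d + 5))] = (-d^4 + 4*d^3 + 21*d^2 - 30*d + 30)/(d^6 + 14*d^5 + 63*d^4 + 68*d^3 - 161*d^2 - 210*d + 225)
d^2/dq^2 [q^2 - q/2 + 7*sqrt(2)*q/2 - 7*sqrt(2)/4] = 2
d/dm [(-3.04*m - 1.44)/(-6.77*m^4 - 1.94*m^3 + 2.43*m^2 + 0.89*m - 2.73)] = (-61.7424*m^4 - 50.7904*m^3 - 0.9936*m^2 + 6.9984*m + 9.5808)/(45.8329*m^8 + 26.2676*m^7 - 29.1386*m^6 - 21.479*m^5 + 39.4159*m^4 + 14.9178*m^3 - 12.4757*m^2 - 4.8594*m + 7.4529)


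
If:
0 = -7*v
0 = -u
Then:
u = 0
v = 0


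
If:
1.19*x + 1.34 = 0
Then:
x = -1.13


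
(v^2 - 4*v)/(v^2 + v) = (v - 4)/(v + 1)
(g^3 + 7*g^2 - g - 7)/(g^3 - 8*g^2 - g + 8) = (g + 7)/(g - 8)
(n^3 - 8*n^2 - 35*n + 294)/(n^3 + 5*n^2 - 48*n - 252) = (n - 7)/(n + 6)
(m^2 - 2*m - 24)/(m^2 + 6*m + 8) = (m - 6)/(m + 2)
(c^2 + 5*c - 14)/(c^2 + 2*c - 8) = (c + 7)/(c + 4)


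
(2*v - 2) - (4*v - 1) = -2*v - 1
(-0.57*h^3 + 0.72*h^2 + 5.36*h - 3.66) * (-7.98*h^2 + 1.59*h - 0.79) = 4.5486*h^5 - 6.6519*h^4 - 41.1777*h^3 + 37.1604*h^2 - 10.0538*h + 2.8914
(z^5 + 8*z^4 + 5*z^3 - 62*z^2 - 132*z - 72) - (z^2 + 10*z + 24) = z^5 + 8*z^4 + 5*z^3 - 63*z^2 - 142*z - 96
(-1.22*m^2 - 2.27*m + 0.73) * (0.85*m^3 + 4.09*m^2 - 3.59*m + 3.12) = -1.037*m^5 - 6.9193*m^4 - 4.284*m^3 + 7.3286*m^2 - 9.7031*m + 2.2776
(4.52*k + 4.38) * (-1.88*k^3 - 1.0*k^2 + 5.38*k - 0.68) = -8.4976*k^4 - 12.7544*k^3 + 19.9376*k^2 + 20.4908*k - 2.9784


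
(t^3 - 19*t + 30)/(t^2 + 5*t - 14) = (t^2 + 2*t - 15)/(t + 7)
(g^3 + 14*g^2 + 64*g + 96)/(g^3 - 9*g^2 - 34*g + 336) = (g^2 + 8*g + 16)/(g^2 - 15*g + 56)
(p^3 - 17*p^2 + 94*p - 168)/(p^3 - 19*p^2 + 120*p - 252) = (p - 4)/(p - 6)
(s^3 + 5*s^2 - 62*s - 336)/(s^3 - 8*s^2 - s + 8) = (s^2 + 13*s + 42)/(s^2 - 1)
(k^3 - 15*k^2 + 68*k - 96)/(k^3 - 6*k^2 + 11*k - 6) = (k^2 - 12*k + 32)/(k^2 - 3*k + 2)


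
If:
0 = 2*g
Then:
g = 0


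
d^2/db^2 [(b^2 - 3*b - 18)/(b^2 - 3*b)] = 108*(-b^2 + 3*b - 3)/(b^3*(b^3 - 9*b^2 + 27*b - 27))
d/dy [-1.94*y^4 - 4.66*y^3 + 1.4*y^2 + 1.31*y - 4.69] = -7.76*y^3 - 13.98*y^2 + 2.8*y + 1.31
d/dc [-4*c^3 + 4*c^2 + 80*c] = -12*c^2 + 8*c + 80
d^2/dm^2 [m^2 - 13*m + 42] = 2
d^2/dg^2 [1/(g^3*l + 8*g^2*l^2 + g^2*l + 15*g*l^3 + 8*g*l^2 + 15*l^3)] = 2*(-(3*g + 8*l + 1)*(g^3 + 8*g^2*l + g^2 + 15*g*l^2 + 8*g*l + 15*l^2) + (3*g^2 + 16*g*l + 2*g + 15*l^2 + 8*l)^2)/(l*(g^3 + 8*g^2*l + g^2 + 15*g*l^2 + 8*g*l + 15*l^2)^3)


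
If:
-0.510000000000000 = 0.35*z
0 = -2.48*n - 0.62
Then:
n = -0.25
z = -1.46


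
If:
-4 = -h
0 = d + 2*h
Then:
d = -8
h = 4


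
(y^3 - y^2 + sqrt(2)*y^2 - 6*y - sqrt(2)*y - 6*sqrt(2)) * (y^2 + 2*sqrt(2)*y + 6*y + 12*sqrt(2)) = y^5 + 3*sqrt(2)*y^4 + 5*y^4 - 8*y^3 + 15*sqrt(2)*y^3 - 36*sqrt(2)*y^2 - 16*y^2 - 108*sqrt(2)*y - 48*y - 144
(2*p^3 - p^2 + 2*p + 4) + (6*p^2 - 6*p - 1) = 2*p^3 + 5*p^2 - 4*p + 3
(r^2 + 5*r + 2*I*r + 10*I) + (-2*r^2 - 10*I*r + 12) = -r^2 + 5*r - 8*I*r + 12 + 10*I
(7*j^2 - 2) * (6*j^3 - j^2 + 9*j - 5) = 42*j^5 - 7*j^4 + 51*j^3 - 33*j^2 - 18*j + 10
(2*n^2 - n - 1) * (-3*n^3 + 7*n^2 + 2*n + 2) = -6*n^5 + 17*n^4 - 5*n^2 - 4*n - 2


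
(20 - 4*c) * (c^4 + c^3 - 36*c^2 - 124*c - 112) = -4*c^5 + 16*c^4 + 164*c^3 - 224*c^2 - 2032*c - 2240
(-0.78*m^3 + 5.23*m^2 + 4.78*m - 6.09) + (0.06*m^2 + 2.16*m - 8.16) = -0.78*m^3 + 5.29*m^2 + 6.94*m - 14.25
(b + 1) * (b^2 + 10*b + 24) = b^3 + 11*b^2 + 34*b + 24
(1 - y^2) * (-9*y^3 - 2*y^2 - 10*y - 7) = 9*y^5 + 2*y^4 + y^3 + 5*y^2 - 10*y - 7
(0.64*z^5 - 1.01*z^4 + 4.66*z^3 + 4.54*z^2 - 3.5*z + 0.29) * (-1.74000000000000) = -1.1136*z^5 + 1.7574*z^4 - 8.1084*z^3 - 7.8996*z^2 + 6.09*z - 0.5046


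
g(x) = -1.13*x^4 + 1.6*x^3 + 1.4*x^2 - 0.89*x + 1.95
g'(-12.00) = 8467.27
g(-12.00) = -25982.25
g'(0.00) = -0.89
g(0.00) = 1.95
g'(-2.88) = 138.83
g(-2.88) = -99.84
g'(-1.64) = 27.37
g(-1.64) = -8.06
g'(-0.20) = -1.22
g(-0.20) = 2.17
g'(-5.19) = 745.76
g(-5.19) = -999.27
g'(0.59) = 1.50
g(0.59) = 2.10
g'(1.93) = -10.10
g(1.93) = 1.27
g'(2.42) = -30.06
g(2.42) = -8.08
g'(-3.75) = 294.47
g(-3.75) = -282.86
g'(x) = -4.52*x^3 + 4.8*x^2 + 2.8*x - 0.89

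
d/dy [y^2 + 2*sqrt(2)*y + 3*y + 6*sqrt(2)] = 2*y + 2*sqrt(2) + 3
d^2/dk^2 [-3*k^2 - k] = -6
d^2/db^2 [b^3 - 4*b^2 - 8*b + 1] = 6*b - 8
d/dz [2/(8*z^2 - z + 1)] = 2*(1 - 16*z)/(8*z^2 - z + 1)^2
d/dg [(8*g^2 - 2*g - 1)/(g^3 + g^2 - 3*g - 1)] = (-8*g^4 + 4*g^3 - 19*g^2 - 14*g - 1)/(g^6 + 2*g^5 - 5*g^4 - 8*g^3 + 7*g^2 + 6*g + 1)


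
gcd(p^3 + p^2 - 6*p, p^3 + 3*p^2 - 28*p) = p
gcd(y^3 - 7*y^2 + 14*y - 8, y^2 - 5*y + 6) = y - 2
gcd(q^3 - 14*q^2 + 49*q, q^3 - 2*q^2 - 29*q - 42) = q - 7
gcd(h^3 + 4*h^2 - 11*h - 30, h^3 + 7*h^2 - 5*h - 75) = h^2 + 2*h - 15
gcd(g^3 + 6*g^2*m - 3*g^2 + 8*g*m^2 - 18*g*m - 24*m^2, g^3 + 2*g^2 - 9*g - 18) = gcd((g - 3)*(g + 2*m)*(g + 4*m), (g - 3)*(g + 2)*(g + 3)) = g - 3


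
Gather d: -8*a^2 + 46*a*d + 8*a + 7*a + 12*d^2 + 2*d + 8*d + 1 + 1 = -8*a^2 + 15*a + 12*d^2 + d*(46*a + 10) + 2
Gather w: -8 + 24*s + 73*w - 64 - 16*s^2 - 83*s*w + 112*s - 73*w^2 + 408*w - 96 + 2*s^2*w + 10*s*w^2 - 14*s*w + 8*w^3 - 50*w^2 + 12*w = -16*s^2 + 136*s + 8*w^3 + w^2*(10*s - 123) + w*(2*s^2 - 97*s + 493) - 168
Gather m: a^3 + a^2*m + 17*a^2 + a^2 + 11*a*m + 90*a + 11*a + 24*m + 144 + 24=a^3 + 18*a^2 + 101*a + m*(a^2 + 11*a + 24) + 168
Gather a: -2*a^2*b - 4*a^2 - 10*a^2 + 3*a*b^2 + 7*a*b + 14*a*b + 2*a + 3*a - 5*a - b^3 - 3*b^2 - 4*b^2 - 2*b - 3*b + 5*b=a^2*(-2*b - 14) + a*(3*b^2 + 21*b) - b^3 - 7*b^2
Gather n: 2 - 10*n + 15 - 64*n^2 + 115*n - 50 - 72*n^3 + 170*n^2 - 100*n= -72*n^3 + 106*n^2 + 5*n - 33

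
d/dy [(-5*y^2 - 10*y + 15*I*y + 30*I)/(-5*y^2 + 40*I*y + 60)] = (-y^2*(2 + 5*I) + 12*y*(-2 + I) + 24 + 36*I)/(y^4 - 16*I*y^3 - 88*y^2 + 192*I*y + 144)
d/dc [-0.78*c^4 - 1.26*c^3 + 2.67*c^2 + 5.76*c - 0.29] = -3.12*c^3 - 3.78*c^2 + 5.34*c + 5.76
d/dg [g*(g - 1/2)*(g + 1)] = 3*g^2 + g - 1/2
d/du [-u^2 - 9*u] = -2*u - 9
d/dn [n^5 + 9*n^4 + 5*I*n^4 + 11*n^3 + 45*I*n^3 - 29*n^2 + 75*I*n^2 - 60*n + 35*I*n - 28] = 5*n^4 + n^3*(36 + 20*I) + n^2*(33 + 135*I) + n*(-58 + 150*I) - 60 + 35*I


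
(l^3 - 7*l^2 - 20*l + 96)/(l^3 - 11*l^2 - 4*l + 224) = (l - 3)/(l - 7)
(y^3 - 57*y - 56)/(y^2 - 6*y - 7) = (y^2 - y - 56)/(y - 7)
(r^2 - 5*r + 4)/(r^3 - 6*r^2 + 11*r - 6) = (r - 4)/(r^2 - 5*r + 6)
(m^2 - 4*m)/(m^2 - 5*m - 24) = m*(4 - m)/(-m^2 + 5*m + 24)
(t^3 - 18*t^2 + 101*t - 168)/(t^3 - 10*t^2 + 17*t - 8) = (t^2 - 10*t + 21)/(t^2 - 2*t + 1)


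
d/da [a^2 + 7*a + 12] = 2*a + 7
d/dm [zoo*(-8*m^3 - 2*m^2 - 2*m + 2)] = zoo*(m^2 + m + 1)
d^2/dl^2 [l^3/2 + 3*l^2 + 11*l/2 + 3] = 3*l + 6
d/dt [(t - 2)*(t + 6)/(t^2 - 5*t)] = 3*(-3*t^2 + 8*t - 20)/(t^2*(t^2 - 10*t + 25))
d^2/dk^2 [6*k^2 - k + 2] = 12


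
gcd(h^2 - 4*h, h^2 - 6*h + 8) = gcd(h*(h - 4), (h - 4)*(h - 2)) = h - 4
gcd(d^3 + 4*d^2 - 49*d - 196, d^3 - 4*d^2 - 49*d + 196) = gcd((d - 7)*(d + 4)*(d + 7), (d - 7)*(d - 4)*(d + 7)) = d^2 - 49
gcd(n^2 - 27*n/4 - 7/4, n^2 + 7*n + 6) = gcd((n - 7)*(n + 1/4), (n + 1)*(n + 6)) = 1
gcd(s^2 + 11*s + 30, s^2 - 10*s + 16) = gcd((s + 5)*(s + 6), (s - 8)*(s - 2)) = 1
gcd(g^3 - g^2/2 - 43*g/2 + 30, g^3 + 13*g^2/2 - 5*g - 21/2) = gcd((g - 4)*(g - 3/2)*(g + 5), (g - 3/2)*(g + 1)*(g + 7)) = g - 3/2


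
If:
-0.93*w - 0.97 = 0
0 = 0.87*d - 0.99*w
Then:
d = -1.19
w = -1.04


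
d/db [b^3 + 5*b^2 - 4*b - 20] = 3*b^2 + 10*b - 4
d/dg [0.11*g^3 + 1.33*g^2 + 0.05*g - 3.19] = 0.33*g^2 + 2.66*g + 0.05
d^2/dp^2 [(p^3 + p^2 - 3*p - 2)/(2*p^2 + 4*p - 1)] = 2*(-2*p^3 - 30*p^2 - 63*p - 47)/(8*p^6 + 48*p^5 + 84*p^4 + 16*p^3 - 42*p^2 + 12*p - 1)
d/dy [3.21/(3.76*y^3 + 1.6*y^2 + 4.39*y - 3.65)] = (-36.2088*y^2 - 10.272*y - 14.0919)/(3.76*y^3 + 1.6*y^2 + 4.39*y - 3.65)^2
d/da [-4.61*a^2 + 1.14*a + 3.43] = 1.14 - 9.22*a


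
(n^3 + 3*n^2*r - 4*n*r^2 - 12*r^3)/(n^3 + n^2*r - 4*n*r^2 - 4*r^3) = (n + 3*r)/(n + r)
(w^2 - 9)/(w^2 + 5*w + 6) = (w - 3)/(w + 2)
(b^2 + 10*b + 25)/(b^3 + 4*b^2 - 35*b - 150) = 1/(b - 6)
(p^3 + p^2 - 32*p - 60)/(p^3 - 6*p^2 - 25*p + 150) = (p + 2)/(p - 5)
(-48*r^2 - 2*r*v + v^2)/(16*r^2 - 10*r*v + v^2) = (-6*r - v)/(2*r - v)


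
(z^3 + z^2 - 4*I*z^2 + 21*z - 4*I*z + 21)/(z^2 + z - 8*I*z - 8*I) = (z^2 - 4*I*z + 21)/(z - 8*I)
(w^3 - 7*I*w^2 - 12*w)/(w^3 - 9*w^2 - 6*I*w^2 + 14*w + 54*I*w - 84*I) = (w^3 - 7*I*w^2 - 12*w)/(w^3 + w^2*(-9 - 6*I) + w*(14 + 54*I) - 84*I)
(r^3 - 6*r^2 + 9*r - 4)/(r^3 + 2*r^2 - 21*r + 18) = (r^2 - 5*r + 4)/(r^2 + 3*r - 18)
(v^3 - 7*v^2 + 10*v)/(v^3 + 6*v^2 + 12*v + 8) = v*(v^2 - 7*v + 10)/(v^3 + 6*v^2 + 12*v + 8)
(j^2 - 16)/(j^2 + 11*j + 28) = (j - 4)/(j + 7)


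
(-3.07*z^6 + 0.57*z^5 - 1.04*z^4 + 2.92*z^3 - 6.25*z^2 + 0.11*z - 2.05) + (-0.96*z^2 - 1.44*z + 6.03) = -3.07*z^6 + 0.57*z^5 - 1.04*z^4 + 2.92*z^3 - 7.21*z^2 - 1.33*z + 3.98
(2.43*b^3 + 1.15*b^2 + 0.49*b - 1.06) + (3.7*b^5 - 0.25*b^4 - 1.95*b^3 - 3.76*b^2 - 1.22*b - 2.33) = 3.7*b^5 - 0.25*b^4 + 0.48*b^3 - 2.61*b^2 - 0.73*b - 3.39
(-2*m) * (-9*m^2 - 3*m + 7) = 18*m^3 + 6*m^2 - 14*m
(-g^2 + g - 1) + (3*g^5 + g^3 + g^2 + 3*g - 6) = 3*g^5 + g^3 + 4*g - 7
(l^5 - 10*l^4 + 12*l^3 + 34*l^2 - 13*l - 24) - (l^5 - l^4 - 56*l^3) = -9*l^4 + 68*l^3 + 34*l^2 - 13*l - 24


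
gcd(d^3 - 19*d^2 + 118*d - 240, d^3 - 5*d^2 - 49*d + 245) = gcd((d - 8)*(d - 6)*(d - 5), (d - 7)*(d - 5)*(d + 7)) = d - 5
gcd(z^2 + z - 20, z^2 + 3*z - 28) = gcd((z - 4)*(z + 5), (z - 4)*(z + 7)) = z - 4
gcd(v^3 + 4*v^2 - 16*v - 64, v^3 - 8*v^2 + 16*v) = v - 4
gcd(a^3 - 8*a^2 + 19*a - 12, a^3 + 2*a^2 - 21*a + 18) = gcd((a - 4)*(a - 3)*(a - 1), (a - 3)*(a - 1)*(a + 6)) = a^2 - 4*a + 3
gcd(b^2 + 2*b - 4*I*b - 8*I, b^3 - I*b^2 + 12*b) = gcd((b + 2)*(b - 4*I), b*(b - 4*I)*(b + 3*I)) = b - 4*I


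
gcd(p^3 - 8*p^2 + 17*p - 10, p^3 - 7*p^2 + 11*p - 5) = p^2 - 6*p + 5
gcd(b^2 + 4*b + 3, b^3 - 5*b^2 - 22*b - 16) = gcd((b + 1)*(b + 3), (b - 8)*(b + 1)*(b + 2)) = b + 1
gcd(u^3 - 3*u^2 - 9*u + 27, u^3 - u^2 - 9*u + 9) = u^2 - 9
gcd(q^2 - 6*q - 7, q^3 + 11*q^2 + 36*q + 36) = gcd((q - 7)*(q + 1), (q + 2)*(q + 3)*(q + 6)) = 1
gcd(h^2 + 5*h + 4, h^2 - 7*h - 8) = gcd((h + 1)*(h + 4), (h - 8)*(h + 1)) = h + 1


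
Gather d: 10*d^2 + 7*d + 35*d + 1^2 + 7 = 10*d^2 + 42*d + 8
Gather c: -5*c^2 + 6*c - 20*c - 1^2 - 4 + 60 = -5*c^2 - 14*c + 55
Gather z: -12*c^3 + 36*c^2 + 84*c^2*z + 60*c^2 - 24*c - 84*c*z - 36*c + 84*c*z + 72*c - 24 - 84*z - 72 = -12*c^3 + 96*c^2 + 12*c + z*(84*c^2 - 84) - 96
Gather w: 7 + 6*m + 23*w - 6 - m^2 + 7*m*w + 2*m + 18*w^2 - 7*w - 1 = -m^2 + 8*m + 18*w^2 + w*(7*m + 16)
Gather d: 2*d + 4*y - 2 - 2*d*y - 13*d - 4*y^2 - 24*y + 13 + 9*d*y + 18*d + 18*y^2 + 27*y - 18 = d*(7*y + 7) + 14*y^2 + 7*y - 7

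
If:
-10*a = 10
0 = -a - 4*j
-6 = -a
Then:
No Solution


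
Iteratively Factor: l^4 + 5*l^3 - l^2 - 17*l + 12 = (l + 3)*(l^3 + 2*l^2 - 7*l + 4) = (l - 1)*(l + 3)*(l^2 + 3*l - 4) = (l - 1)*(l + 3)*(l + 4)*(l - 1)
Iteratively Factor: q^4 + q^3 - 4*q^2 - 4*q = (q)*(q^3 + q^2 - 4*q - 4) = q*(q + 1)*(q^2 - 4) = q*(q - 2)*(q + 1)*(q + 2)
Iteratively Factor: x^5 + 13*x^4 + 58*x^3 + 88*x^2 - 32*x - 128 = (x + 2)*(x^4 + 11*x^3 + 36*x^2 + 16*x - 64) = (x + 2)*(x + 4)*(x^3 + 7*x^2 + 8*x - 16) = (x + 2)*(x + 4)^2*(x^2 + 3*x - 4) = (x + 2)*(x + 4)^3*(x - 1)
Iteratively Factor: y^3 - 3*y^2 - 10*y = (y)*(y^2 - 3*y - 10) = y*(y - 5)*(y + 2)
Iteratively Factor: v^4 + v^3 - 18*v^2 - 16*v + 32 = (v + 2)*(v^3 - v^2 - 16*v + 16) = (v - 4)*(v + 2)*(v^2 + 3*v - 4) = (v - 4)*(v + 2)*(v + 4)*(v - 1)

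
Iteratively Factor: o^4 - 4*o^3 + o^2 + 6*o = (o - 3)*(o^3 - o^2 - 2*o) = (o - 3)*(o - 2)*(o^2 + o) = (o - 3)*(o - 2)*(o + 1)*(o)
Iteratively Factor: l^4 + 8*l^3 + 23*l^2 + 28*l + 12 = (l + 3)*(l^3 + 5*l^2 + 8*l + 4) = (l + 2)*(l + 3)*(l^2 + 3*l + 2) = (l + 1)*(l + 2)*(l + 3)*(l + 2)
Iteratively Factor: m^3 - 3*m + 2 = (m + 2)*(m^2 - 2*m + 1) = (m - 1)*(m + 2)*(m - 1)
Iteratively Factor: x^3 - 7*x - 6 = (x + 1)*(x^2 - x - 6) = (x - 3)*(x + 1)*(x + 2)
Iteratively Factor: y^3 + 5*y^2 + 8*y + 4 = (y + 1)*(y^2 + 4*y + 4) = (y + 1)*(y + 2)*(y + 2)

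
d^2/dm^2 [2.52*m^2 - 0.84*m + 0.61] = 5.04000000000000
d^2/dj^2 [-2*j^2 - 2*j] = -4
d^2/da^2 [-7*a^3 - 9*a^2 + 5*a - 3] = -42*a - 18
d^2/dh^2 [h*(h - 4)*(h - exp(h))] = -h^2*exp(h) + 6*h + 6*exp(h) - 8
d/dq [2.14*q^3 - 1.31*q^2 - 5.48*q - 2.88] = 6.42*q^2 - 2.62*q - 5.48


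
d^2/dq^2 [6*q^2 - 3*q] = 12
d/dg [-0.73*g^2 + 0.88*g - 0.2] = 0.88 - 1.46*g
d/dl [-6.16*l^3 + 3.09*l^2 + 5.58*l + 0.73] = -18.48*l^2 + 6.18*l + 5.58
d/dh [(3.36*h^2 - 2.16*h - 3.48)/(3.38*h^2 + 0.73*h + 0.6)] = (9.7536*h^2 + 27.5568*h + 1.2444)/(11.4244*h^4 + 4.9348*h^3 + 4.5889*h^2 + 0.876*h + 0.36)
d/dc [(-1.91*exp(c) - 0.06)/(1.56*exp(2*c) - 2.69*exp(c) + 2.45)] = (2.9796*exp(2*c) + 0.1872*exp(c) - 4.8409)*exp(c)/(2.4336*exp(4*c) - 8.3928*exp(3*c) + 14.8801*exp(2*c) - 13.181*exp(c) + 6.0025)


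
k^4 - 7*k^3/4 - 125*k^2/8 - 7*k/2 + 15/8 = (k - 5)*(k - 1/4)*(k + 1/2)*(k + 3)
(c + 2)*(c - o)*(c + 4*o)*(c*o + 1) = c^4*o + 3*c^3*o^2 + 2*c^3*o + c^3 - 4*c^2*o^3 + 6*c^2*o^2 + 3*c^2*o + 2*c^2 - 8*c*o^3 - 4*c*o^2 + 6*c*o - 8*o^2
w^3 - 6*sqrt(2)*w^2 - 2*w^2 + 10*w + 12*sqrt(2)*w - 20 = (w - 2)*(w - 5*sqrt(2))*(w - sqrt(2))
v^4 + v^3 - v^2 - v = v*(v - 1)*(v + 1)^2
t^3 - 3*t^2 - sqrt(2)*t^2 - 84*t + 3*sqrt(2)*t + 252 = (t - 3)*(t - 7*sqrt(2))*(t + 6*sqrt(2))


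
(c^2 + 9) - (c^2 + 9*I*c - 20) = -9*I*c + 29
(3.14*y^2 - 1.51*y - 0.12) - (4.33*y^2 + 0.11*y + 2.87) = -1.19*y^2 - 1.62*y - 2.99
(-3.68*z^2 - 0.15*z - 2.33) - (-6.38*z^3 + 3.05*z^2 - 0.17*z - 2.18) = 6.38*z^3 - 6.73*z^2 + 0.02*z - 0.15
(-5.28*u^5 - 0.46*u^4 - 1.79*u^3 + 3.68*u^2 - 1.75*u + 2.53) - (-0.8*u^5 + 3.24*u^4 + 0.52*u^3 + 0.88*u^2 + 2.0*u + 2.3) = -4.48*u^5 - 3.7*u^4 - 2.31*u^3 + 2.8*u^2 - 3.75*u + 0.23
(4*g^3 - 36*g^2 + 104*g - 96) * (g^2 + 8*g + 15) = 4*g^5 - 4*g^4 - 124*g^3 + 196*g^2 + 792*g - 1440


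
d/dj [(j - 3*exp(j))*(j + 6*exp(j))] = 3*j*exp(j) + 2*j - 36*exp(2*j) + 3*exp(j)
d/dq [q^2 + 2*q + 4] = 2*q + 2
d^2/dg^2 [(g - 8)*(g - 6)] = 2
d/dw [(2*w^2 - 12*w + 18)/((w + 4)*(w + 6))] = 4*(8*w^2 + 15*w - 117)/(w^4 + 20*w^3 + 148*w^2 + 480*w + 576)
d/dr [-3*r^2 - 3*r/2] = -6*r - 3/2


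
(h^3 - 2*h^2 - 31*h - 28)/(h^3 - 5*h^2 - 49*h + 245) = (h^2 + 5*h + 4)/(h^2 + 2*h - 35)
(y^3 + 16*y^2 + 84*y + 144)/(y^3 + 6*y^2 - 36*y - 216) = (y + 4)/(y - 6)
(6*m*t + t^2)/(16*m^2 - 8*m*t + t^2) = t*(6*m + t)/(16*m^2 - 8*m*t + t^2)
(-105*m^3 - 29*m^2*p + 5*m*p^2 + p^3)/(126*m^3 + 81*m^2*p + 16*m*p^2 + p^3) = (-5*m + p)/(6*m + p)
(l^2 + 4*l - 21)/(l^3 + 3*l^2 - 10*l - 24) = (l + 7)/(l^2 + 6*l + 8)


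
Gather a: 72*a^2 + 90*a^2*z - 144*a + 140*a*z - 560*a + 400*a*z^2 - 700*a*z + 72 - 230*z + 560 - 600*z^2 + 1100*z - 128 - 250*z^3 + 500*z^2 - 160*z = a^2*(90*z + 72) + a*(400*z^2 - 560*z - 704) - 250*z^3 - 100*z^2 + 710*z + 504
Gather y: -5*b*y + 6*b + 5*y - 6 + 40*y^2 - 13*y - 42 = 6*b + 40*y^2 + y*(-5*b - 8) - 48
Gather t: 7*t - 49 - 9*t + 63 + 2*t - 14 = 0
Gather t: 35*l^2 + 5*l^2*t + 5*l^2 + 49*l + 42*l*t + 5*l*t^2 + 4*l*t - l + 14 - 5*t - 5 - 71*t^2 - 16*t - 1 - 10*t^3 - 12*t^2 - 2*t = 40*l^2 + 48*l - 10*t^3 + t^2*(5*l - 83) + t*(5*l^2 + 46*l - 23) + 8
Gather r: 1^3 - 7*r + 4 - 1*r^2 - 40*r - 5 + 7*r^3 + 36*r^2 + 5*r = 7*r^3 + 35*r^2 - 42*r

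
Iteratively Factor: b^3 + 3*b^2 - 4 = (b - 1)*(b^2 + 4*b + 4) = (b - 1)*(b + 2)*(b + 2)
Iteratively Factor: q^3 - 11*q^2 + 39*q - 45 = (q - 5)*(q^2 - 6*q + 9) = (q - 5)*(q - 3)*(q - 3)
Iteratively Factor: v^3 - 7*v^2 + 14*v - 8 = (v - 2)*(v^2 - 5*v + 4) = (v - 4)*(v - 2)*(v - 1)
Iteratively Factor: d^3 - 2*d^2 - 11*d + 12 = (d - 1)*(d^2 - d - 12) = (d - 4)*(d - 1)*(d + 3)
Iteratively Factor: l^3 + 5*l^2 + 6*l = (l + 2)*(l^2 + 3*l) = (l + 2)*(l + 3)*(l)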